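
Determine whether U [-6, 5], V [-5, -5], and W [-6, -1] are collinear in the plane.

No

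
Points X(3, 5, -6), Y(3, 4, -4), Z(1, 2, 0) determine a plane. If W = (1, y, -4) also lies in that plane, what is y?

4

Coplanarity requires XY · (XZ × XW) = 0.
XY = (0, -1, 2), XZ = (-2, -3, 6); the triple product is linear in y with coefficient -4 and constant term 16.
Setting it to zero: y = 4.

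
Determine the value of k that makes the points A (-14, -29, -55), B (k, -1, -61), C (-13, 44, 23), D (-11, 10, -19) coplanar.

2

The points are coplanar iff AB · (AC × AD) = 0.
Expanding, this is linear in k: (-414)k + (828) = 0.
So k = 2.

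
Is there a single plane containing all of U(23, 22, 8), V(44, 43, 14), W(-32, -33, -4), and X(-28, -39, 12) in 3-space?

No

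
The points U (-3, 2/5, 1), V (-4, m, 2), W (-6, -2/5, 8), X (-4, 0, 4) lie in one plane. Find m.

The points are coplanar iff UV · (UW × UX) = 0.
Expanding, this is linear in m: (2)m + (-4/5) = 0.
So m = 2/5.

2/5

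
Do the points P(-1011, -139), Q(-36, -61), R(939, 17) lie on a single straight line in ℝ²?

PQ = (975, 78), PR = (1950, 156).
det[PQ; PR] = (975)(156) − (78)(1950) = 0.
The determinant is zero, so the points are collinear.

Yes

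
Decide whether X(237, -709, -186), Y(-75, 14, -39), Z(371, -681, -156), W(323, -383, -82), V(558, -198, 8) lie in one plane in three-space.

The plane through X, Y, Z has normal n = XY × XZ = (17574, 29058, -105618) and equation n·P = 3207864.
Checking the remaining points: n·W = 3207864, n·V = 3207864.
All equal 3207864, so all 5 points lie in one plane.

Yes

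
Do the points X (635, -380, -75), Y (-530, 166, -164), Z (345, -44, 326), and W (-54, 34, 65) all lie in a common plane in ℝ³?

Yes

A normal to the plane through X, Y, Z is n = XY × XZ = (248850, 492975, -233100).
The plane has equation n·P = -11828250. For W: n·W = -11828250.
Equal, so W lies in the plane and all four are coplanar.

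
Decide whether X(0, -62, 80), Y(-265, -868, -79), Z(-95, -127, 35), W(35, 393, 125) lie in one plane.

No

The four points are coplanar iff the 3×3 determinant with rows XY, XZ, XW is zero.
Rows: (-265, -806, -159), (-95, -65, -45), (35, 455, 45).
Expanding along the first row: (-265)(17550) − (-806)(-2700) + (-159)(-40950) = -315900.
Nonzero ⇒ not coplanar.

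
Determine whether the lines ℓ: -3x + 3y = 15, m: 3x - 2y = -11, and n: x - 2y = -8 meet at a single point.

Intersecting ℓ and m: solving the 2×2 system gives (x, y) = (-1, 4).
Substitute into n: (1)(-1) + (-2)(4) = -9.
But n requires -8 ≠ -9, so the three lines have no common point.

No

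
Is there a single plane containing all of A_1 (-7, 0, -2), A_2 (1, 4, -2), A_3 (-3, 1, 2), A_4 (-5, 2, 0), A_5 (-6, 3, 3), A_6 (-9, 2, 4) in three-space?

No

The plane through A_1, A_2, A_3 has normal n = A_1A_2 × A_1A_3 = (16, -32, -8) and equation n·P = -96.
Checking the remaining points: n·A_4 = -144, n·A_5 = -216, n·A_6 = -240.
Since n·A_4 = -144 ≠ -96, A_4 is off the plane and the points are not all coplanar.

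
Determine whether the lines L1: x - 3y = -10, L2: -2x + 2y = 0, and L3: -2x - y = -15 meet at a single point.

Yes

The three lines meet at one point iff the augmented coefficient matrix [aᵢ bᵢ cᵢ] has rank < 3, i.e. its determinant vanishes.
Here the determinant is 0.
It vanishes, so the lines are concurrent at (5, 5).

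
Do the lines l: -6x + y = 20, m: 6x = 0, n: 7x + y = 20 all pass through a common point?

Yes

Intersecting l and m: solving the 2×2 system gives (x, y) = (0, 20).
Substitute into n: (7)(0) + (1)(20) = 20.
This equals 20, so (0, 20) lies on all three lines and they are concurrent.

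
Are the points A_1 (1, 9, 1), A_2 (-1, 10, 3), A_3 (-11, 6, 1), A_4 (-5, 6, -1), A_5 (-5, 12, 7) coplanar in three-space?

Yes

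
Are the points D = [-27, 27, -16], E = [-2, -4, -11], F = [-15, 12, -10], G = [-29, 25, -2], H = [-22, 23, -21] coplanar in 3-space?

The plane through D, E, F has normal n = DE × DF = (-111, -90, -3) and equation n·P = 615.
Checking the remaining points: n·G = 975, n·H = 435.
Since n·G = 975 ≠ 615, G is off the plane and the points are not all coplanar.

No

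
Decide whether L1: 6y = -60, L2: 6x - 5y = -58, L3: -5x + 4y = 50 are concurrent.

Yes

The three lines meet at one point iff the augmented coefficient matrix [aᵢ bᵢ cᵢ] has rank < 3, i.e. its determinant vanishes.
Here the determinant is 0.
It vanishes, so the lines are concurrent at (-18, -10).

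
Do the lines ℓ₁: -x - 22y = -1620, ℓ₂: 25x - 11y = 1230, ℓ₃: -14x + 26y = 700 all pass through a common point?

Yes

Lines aᵢx + bᵢy = cᵢ with pairwise distinct directions are concurrent exactly when det[aᵢ bᵢ cᵢ] = 0.
Here the determinant is 0.
It vanishes, so the lines are concurrent at (80, 70).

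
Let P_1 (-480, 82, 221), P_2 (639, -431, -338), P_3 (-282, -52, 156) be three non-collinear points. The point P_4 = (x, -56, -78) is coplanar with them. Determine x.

-6

The plane through P_1, P_2, P_3 has equation −41561x − 37947y − 48372z = 6147414.
Substituting P_4: (-41561)x + (5898048) = 6147414, so x = -6.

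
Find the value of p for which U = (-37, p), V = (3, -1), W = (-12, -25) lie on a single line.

-65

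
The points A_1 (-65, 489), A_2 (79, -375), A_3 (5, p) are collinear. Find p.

The three points are collinear iff det[A_1A_2; A_1A_3] = 0.
This determinant is linear in p: (144)p + (-9936) = 0, so p = 69.

69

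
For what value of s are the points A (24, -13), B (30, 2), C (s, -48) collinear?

10

The three points are collinear iff det[AB; AC] = 0.
This determinant is linear in s: (-15)s + (150) = 0, so s = 10.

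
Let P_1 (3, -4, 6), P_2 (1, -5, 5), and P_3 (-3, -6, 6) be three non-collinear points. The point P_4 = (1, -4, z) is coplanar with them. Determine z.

8

Coplanarity requires P_1P_2 · (P_1P_3 × P_1P_4) = 0.
P_1P_2 = (-2, -1, -1), P_1P_3 = (-6, -2, 0); the triple product is linear in z with coefficient -2 and constant term 16.
Setting it to zero: z = 8.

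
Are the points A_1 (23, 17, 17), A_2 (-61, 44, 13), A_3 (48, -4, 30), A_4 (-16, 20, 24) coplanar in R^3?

A normal to the plane through A_1, A_2, A_3 is n = A_1A_2 × A_1A_3 = (267, 992, 1089).
The plane has equation n·P = 41518. For A_4: n·A_4 = 41704.
41704 ≠ 41518, so A_4 is off the plane.

No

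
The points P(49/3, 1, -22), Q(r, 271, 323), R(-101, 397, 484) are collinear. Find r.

Direction PR = (-352/3, 396, 506). From the y-coordinate of Q, the parameter along the line is τ = (271 − 1)/396 = 15/22.
Then r = 49/3 + 15/22·(-352/3) = -191/3.

-191/3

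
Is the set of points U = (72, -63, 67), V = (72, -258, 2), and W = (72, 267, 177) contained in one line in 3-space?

UV = (0, -195, -65), UW = (0, 330, 110).
Each component of UW is -22/13 times the corresponding component of UV, so UW = -22/13·UV and the points are collinear.

Yes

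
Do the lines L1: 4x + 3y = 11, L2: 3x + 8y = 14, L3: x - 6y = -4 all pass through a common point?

Yes

Intersecting L1 and L2: solving the 2×2 system gives (x, y) = (2, 1).
Substitute into L3: (1)(2) + (-6)(1) = -4.
This equals -4, so (2, 1) lies on all three lines and they are concurrent.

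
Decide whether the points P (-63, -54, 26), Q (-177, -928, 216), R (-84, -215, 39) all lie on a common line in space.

No

PQ = (-114, -874, 190), PR = (-21, -161, 13).
PQ × PR = (19228, -2508, 0).
The cross product is nonzero, so the points do not lie on one line.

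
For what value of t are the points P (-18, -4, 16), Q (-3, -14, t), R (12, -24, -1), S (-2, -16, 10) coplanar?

15/2

The points are coplanar iff PQ · (PR × PS) = 0.
Expanding, this is linear in t: (-40)t + (300) = 0.
So t = 15/2.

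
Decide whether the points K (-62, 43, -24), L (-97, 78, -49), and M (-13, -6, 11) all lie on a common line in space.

Yes

KL = (-35, 35, -25), KM = (49, -49, 35).
KL × KM = (0, 0, 0).
The cross product vanishes, so the three points are collinear.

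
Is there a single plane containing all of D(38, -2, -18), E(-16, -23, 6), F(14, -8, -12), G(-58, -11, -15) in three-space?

Yes

With D as base: DE = (-54, -21, 24), DF = (-24, -6, 6), DG = (-96, -9, 3).
DF × DG = (36, -504, -360).
DE · (DF × DG) = 0.
The scalar triple product vanishes, so the four points are coplanar.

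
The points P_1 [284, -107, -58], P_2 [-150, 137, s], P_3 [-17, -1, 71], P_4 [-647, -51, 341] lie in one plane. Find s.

128

Normal to plane P_1P_3P_4: n = (35070, 0, 81830); plane equation n·P = 5213740.
Requiring n·P_2 = 5213740: (81830)s + (-5260500) = 5213740.
So s = 128.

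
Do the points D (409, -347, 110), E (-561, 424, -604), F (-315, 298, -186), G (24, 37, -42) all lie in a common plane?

No

The four points are coplanar iff the 3×3 determinant with rows DE, DF, DG is zero.
Rows: (-970, 771, -714), (-724, 645, -296), (-385, 384, -152).
Expanding along the first row: (-970)(15624) − (771)(-3912) + (-714)(-29691) = 9060246.
Nonzero ⇒ not coplanar.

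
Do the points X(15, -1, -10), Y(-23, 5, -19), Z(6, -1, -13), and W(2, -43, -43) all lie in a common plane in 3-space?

No

A normal to the plane through X, Y, Z is n = XY × XZ = (-18, -33, 54).
The plane has equation n·P = -777. For W: n·W = -939.
-939 ≠ -777, so W is off the plane.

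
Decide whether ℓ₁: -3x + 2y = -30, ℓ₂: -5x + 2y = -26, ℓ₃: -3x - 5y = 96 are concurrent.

Yes

Intersecting ℓ₁ and ℓ₂: solving the 2×2 system gives (x, y) = (-2, -18).
Substitute into ℓ₃: (-3)(-2) + (-5)(-18) = 96.
This equals 96, so (-2, -18) lies on all three lines and they are concurrent.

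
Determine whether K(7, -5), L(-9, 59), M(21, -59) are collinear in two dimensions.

No

KL = (-16, 64), KM = (14, -54).
Twice the signed area of △KLM is (-16)(-54) − (64)(14) = -32.
The area is nonzero, so the three points are not collinear.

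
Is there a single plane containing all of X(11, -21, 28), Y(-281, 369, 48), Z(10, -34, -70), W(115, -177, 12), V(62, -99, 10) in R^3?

No

The plane through X, Y, Z has normal n = XY × XZ = (-37960, -28636, 4186) and equation n·P = 301004.
Checking the remaining points: n·W = 753404, n·V = 523304.
Since n·W = 753404 ≠ 301004, W is off the plane and the points are not all coplanar.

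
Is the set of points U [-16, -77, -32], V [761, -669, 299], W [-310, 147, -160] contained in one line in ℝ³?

UV = (777, -592, 331), UW = (-294, 224, -128).
UV × UW = (1632, 2142, 0).
The cross product is nonzero, so the points do not lie on one line.

No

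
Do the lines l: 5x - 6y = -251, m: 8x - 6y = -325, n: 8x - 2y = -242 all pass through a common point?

No

Intersecting l and m: solving the 2×2 system gives (x, y) = (-74/3, 383/18).
Substitute into n: (8)(-74/3) + (-2)(383/18) = -2159/9.
But n requires -242 ≠ -2159/9, so the three lines have no common point.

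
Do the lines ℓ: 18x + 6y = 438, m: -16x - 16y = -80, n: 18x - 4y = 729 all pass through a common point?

No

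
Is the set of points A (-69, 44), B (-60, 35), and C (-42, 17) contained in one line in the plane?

Yes

AB = (9, -9), AC = (27, -27).
Twice the signed area of △ABC is (9)(-27) − (-9)(27) = 0.
The triangle is degenerate (zero area), so the points are collinear.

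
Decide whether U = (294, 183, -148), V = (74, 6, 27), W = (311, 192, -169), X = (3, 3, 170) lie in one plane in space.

The four points are coplanar iff the 3×3 determinant with rows UV, UW, UX is zero.
Rows: (-220, -177, 175), (17, 9, -21), (-291, -180, 318).
Expanding along the first row: (-220)(-918) − (-177)(-705) + (175)(-441) = 0.
Zero determinant ⇒ coplanar.

Yes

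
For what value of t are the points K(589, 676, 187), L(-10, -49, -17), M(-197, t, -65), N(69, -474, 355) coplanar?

-299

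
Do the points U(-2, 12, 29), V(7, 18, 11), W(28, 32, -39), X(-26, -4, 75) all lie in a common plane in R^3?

With U as base: UV = (9, 6, -18), UW = (30, 20, -68), UX = (-24, -16, 46).
UW × UX = (-168, 252, 0).
UV · (UW × UX) = 0.
The scalar triple product vanishes, so the four points are coplanar.

Yes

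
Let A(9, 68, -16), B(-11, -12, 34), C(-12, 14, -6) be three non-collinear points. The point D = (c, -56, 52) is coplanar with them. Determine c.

-25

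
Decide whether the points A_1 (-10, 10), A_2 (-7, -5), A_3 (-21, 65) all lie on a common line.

A_1A_2 = (3, -15), A_1A_3 = (-11, 55).
Twice the signed area of △A_1A_2A_3 is (3)(55) − (-15)(-11) = 0.
The triangle is degenerate (zero area), so the points are collinear.

Yes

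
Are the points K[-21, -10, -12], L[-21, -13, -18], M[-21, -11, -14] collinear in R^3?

Yes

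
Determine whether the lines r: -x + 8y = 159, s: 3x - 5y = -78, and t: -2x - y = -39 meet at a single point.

Yes

Intersecting r and s: solving the 2×2 system gives (x, y) = (9, 21).
Substitute into t: (-2)(9) + (-1)(21) = -39.
This equals -39, so (9, 21) lies on all three lines and they are concurrent.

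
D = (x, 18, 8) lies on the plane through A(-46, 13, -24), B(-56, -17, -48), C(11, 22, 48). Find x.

-21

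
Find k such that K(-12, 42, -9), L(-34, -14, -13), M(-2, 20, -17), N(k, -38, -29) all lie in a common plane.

Coplanarity ⇔ det[KL; KM; KN] = 0.
Expanding, this is linear in k: (360)k + (720) = 0.
So k = -2.

-2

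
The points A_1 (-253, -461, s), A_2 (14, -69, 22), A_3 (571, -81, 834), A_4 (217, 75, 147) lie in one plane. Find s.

91

The points are coplanar iff A_1A_2 · (A_1A_3 × A_1A_4) = 0.
Expanding, this is linear in s: (-82644)s + (7520604) = 0.
So s = 91.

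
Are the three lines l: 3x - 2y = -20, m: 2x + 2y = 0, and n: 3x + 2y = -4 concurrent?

Yes

Intersecting l and m: solving the 2×2 system gives (x, y) = (-4, 4).
Substitute into n: (3)(-4) + (2)(4) = -4.
This equals -4, so (-4, 4) lies on all three lines and they are concurrent.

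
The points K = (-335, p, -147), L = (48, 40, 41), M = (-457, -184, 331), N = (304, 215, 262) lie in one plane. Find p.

The points are coplanar iff KL · (KM × KN) = 0.
Expanding, this is linear in p: (-185845)p + (-36797310) = 0.
So p = -198.

-198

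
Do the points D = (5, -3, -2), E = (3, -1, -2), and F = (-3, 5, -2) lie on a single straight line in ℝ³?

DE = (-2, 2, 0), DF = (-8, 8, 0).
DE × DF = (0, 0, 0).
The cross product vanishes, so the three points are collinear.

Yes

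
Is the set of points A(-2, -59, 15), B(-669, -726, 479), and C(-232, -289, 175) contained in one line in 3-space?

Yes

AB = (-667, -667, 464), AC = (-230, -230, 160).
AB × AC = (0, 0, 0).
The cross product vanishes, so the three points are collinear.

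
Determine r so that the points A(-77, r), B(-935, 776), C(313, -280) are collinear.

50

The three points are collinear iff det[AB; AC] = 0.
This determinant is linear in r: (1248)r + (-62400) = 0, so r = 50.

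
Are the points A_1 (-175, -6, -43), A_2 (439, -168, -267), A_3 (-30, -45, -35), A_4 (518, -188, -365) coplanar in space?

With A_1 as base: A_1A_2 = (614, -162, -224), A_1A_3 = (145, -39, 8), A_1A_4 = (693, -182, -322).
A_1A_3 × A_1A_4 = (14014, 52234, 637).
A_1A_2 · (A_1A_3 × A_1A_4) = 0.
The scalar triple product vanishes, so the four points are coplanar.

Yes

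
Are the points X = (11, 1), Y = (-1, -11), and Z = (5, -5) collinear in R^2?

Yes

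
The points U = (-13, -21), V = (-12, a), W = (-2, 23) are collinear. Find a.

-17

The three points are collinear iff det[UV; UW] = 0.
This determinant is linear in a: (-11)a + (-187) = 0, so a = -17.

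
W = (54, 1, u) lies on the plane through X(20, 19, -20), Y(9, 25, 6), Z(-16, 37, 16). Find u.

-84

A normal to the plane is n = XY × XZ = (-252, -540, 18).
W lies in the plane iff n · XW = 0.
This gives (18)u + (1512) = 0, so u = -84.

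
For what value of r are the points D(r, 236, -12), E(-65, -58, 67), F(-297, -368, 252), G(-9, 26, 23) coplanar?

The points are coplanar iff DE · (DF × DG) = 0.
Expanding, this is linear in r: (1900)r + (-89300) = 0.
So r = 47.

47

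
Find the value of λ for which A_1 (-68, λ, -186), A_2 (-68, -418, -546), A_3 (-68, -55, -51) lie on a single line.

Collinearity requires A_1A_2 × A_1A_3 = 0; each component is linear in λ.
The x-component gives (-495)λ + (-76230) = 0, so λ = -154.
The remaining components then also vanish.

-154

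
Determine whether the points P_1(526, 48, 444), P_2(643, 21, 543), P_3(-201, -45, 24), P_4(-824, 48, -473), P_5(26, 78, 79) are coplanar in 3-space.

The plane through P_1, P_2, P_3 has normal n = P_1P_2 × P_1P_3 = (20547, -22833, -30510) and equation n·P = -3834702.
Checking the remaining points: n·P_4 = -3595482, n·P_5 = -3657042.
Since n·P_4 = -3595482 ≠ -3834702, P_4 is off the plane and the points are not all coplanar.

No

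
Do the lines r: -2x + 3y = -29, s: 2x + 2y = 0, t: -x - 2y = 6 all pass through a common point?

No

Intersecting r and s: solving the 2×2 system gives (x, y) = (29/5, -29/5).
Substitute into t: (-1)(29/5) + (-2)(-29/5) = 29/5.
But t requires 6 ≠ 29/5, so the three lines have no common point.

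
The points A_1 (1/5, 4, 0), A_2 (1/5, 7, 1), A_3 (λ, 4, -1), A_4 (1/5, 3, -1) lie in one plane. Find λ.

1/5

Normal to plane A_1A_2A_4: n = (-2, 0, 0); plane equation n·P = -2/5.
Requiring n·A_3 = -2/5: (-2)λ + (0) = -2/5.
So λ = 1/5.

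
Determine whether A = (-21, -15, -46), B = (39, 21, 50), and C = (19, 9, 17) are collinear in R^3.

No

AB = (60, 36, 96), AC = (40, 24, 63).
AB × AC = (-36, 60, 0).
The cross product is nonzero, so the points do not lie on one line.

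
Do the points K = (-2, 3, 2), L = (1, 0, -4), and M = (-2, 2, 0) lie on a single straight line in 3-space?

No

KL = (3, -3, -6), KM = (0, -1, -2).
KL × KM = (0, 6, -3).
The cross product is nonzero, so the points do not lie on one line.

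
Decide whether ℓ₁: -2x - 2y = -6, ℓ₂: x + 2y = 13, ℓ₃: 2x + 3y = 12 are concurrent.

No

Lines aᵢx + bᵢy = cᵢ with pairwise distinct directions are concurrent exactly when det[aᵢ bᵢ cᵢ] = 0.
Here the determinant is 8.
Nonzero, so no common point exists.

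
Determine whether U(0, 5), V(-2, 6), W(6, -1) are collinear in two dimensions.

UV = (-2, 1), UW = (6, -6).
det[UV; UW] = (-2)(-6) − (1)(6) = 6.
The determinant is nonzero, so they are not collinear.

No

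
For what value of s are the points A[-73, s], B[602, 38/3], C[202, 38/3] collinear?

38/3

Collinearity: (A − B) must be parallel to (C − B) = (-400, 0).
Cross-multiplying the components: (s − 38/3)·(-400) = (-675)·(0).
Solving gives s = 38/3.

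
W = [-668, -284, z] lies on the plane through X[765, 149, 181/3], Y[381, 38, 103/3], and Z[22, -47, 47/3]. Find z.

Coplanarity requires XY · (XZ × XW) = 0.
XY = (-384, -111, -26), XZ = (-743, -196, -134/3); the triple product is linear in z with coefficient -7209 and constant term -305181.
Setting it to zero: z = -127/3.

-127/3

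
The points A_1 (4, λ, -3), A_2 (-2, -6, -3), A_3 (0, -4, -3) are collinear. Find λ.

0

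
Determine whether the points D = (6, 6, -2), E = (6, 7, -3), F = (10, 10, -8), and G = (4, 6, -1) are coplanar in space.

With D as base: DE = (0, 1, -1), DF = (4, 4, -6), DG = (-2, 0, 1).
DF × DG = (4, 8, 8).
DE · (DF × DG) = 0.
The scalar triple product vanishes, so the four points are coplanar.

Yes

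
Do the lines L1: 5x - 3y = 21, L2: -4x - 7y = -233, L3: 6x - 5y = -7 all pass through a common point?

Yes

The three lines meet at one point iff the augmented coefficient matrix [aᵢ bᵢ cᵢ] has rank < 3, i.e. its determinant vanishes.
Here the determinant is 0.
It vanishes, so the lines are concurrent at (18, 23).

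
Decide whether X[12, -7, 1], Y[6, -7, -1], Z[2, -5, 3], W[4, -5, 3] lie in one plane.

The four points are coplanar iff the 3×3 determinant with rows XY, XZ, XW is zero.
Rows: (-6, 0, -2), (-10, 2, 2), (-8, 2, 2).
Expanding along the first row: (-6)(0) − (0)(-4) + (-2)(-4) = 8.
Nonzero ⇒ not coplanar.

No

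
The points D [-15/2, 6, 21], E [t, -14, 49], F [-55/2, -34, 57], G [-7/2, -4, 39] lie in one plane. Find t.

Normal to plane DFG: n = (-360, 504, 360); plane equation n·P = 13284.
Requiring n·E = 13284: (-360)t + (10584) = 13284.
So t = -15/2.

-15/2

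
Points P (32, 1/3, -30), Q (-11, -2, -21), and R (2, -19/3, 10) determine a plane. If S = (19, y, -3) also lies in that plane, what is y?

-4

The plane through P, Q, R has equation −(100/3)x + 1450y + (650/3)z = -21250/3.
Substituting S: (1450)y + (-3850/3) = -21250/3, so y = -4.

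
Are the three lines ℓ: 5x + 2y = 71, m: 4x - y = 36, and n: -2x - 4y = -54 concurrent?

Intersecting ℓ and m: solving the 2×2 system gives (x, y) = (11, 8).
Substitute into n: (-2)(11) + (-4)(8) = -54.
This equals -54, so (11, 8) lies on all three lines and they are concurrent.

Yes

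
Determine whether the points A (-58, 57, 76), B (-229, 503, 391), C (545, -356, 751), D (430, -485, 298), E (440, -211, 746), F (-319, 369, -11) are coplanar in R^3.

No

The plane through A, B, C has normal n = AB × AC = (431145, 305370, -198315) and equation n·P = -22672260.
Checking the remaining points: n·D = -21809970, n·E = -22672260, n·F = -22672260.
Since n·D = -21809970 ≠ -22672260, D is off the plane and the points are not all coplanar.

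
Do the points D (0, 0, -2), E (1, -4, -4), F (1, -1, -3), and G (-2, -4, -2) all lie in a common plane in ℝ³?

The four points are coplanar iff the 3×3 determinant with rows DE, DF, DG is zero.
Rows: (1, -4, -2), (1, -1, -1), (-2, -4, 0).
Expanding along the first row: (1)(-4) − (-4)(-2) + (-2)(-6) = 0.
Zero determinant ⇒ coplanar.

Yes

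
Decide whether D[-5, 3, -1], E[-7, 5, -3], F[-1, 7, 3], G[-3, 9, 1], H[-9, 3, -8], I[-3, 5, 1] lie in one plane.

The plane through D, E, F has normal n = DE × DF = (16, 0, -16) and equation n·P = -64.
Checking the remaining points: n·G = -64, n·H = -16, n·I = -64.
Since n·H = -16 ≠ -64, H is off the plane and the points are not all coplanar.

No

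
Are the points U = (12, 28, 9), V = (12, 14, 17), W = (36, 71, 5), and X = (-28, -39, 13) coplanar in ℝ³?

Yes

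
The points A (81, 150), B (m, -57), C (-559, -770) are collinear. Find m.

-63

The three points are collinear iff det[AB; AC] = 0.
This determinant is linear in m: (-920)m + (-57960) = 0, so m = -63.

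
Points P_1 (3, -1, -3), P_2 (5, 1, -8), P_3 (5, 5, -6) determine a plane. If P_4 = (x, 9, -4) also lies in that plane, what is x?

The plane through P_1, P_2, P_3 has equation 24x − 4y + 8z = 52.
Substituting P_4: (24)x + (-68) = 52, so x = 5.

5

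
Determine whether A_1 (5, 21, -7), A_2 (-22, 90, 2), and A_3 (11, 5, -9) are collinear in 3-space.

No

A_1A_2 = (-27, 69, 9), A_1A_3 = (6, -16, -2).
A_1A_2 × A_1A_3 = (6, 0, 18).
The cross product is nonzero, so the points do not lie on one line.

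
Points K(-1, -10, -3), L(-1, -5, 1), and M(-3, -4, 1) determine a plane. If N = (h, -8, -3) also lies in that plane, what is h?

-5

The plane through K, L, M has equation −4x − 8y + 10z = 54.
Substituting N: (-4)h + (34) = 54, so h = -5.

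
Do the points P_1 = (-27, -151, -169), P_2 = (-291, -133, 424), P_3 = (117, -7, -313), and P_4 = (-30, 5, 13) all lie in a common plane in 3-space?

A normal to the plane through P_1, P_2, P_3 is n = P_1P_2 × P_1P_3 = (-87984, 47376, -40608).
The plane has equation n·P = 2084544. For P_4: n·P_4 = 2348496.
2348496 ≠ 2084544, so P_4 is off the plane.

No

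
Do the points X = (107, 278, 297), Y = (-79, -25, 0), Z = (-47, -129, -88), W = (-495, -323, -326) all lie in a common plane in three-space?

Yes

The four points are coplanar iff the 3×3 determinant with rows XY, XZ, XW is zero.
Rows: (-186, -303, -297), (-154, -407, -385), (-602, -601, -623).
Expanding along the first row: (-186)(22176) − (-303)(-135828) + (-297)(-152460) = 0.
Zero determinant ⇒ coplanar.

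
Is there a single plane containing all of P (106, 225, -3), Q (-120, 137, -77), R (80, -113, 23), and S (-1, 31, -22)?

Yes

With P as base: PQ = (-226, -88, -74), PR = (-26, -338, 26), PS = (-107, -194, -19).
PR × PS = (11466, -3276, -31122).
PQ · (PR × PS) = 0.
The scalar triple product vanishes, so the four points are coplanar.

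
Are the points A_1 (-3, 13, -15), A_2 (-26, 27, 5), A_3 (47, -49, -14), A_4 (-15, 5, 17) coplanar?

A normal to the plane through A_1, A_2, A_3 is n = A_1A_2 × A_1A_3 = (1254, 1023, 726).
The plane has equation n·P = -1353. For A_4: n·A_4 = -1353.
Equal, so A_4 lies in the plane and all four are coplanar.

Yes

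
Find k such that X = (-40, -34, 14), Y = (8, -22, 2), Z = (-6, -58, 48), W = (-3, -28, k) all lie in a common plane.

9

Coplanarity ⇔ det[XY; XZ; XW] = 0.
Expanding, this is linear in k: (-1560)k + (14040) = 0.
So k = 9.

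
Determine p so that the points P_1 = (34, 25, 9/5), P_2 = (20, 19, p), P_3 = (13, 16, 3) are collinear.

13/5

Direction P_1P_3 = (-21, -9, 6/5). From the x-coordinate of P_2, the parameter along the line is τ = (20 − 34)/(-21) = 2/3.
Then p = 9/5 + 2/3·(6/5) = 13/5.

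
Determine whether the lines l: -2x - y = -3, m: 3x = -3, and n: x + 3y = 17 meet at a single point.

Lines aᵢx + bᵢy = cᵢ with pairwise distinct directions are concurrent exactly when det[aᵢ bᵢ cᵢ] = 0.
Here the determinant is 9.
Nonzero, so no common point exists.

No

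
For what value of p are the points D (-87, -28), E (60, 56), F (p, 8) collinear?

-24

Collinearity: (F − D) must be parallel to (E − D) = (147, 84).
Cross-multiplying the components: (p − (-87))·(84) = (36)·(147).
Solving gives p = -24.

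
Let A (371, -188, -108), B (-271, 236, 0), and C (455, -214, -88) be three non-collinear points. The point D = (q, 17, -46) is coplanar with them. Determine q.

A normal to the plane is n = AB × AC = (11288, 21912, -18924).
D lies in the plane iff n · AD = 0.
This gives (11288)q + (-869176) = 0, so q = 77.

77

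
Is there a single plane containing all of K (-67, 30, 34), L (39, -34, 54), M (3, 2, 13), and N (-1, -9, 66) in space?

With K as base: KL = (106, -64, 20), KM = (70, -28, -21), KN = (66, -39, 32).
KM × KN = (-1715, -3626, -882).
KL · (KM × KN) = 32634.
Since 32634 ≠ 0, the four points are not coplanar.

No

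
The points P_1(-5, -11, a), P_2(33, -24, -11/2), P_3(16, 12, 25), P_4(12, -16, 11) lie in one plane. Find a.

47/2

The points are coplanar iff P_1P_2 · (P_1P_3 × P_1P_4) = 0.
Expanding, this is linear in a: (-620)a + (14570) = 0.
So a = 47/2.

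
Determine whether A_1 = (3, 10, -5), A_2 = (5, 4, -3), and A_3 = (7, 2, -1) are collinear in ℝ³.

No

A_1A_2 = (2, -6, 2), A_1A_3 = (4, -8, 4).
A_1A_2 × A_1A_3 = (-8, 0, 8).
The cross product is nonzero, so the points do not lie on one line.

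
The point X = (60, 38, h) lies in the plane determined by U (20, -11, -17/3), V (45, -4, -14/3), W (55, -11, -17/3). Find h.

A normal to the plane is n = UV × UW = (0, 35, -245).
X lies in the plane iff n · UX = 0.
This gives (-245)h + (980/3) = 0, so h = 4/3.

4/3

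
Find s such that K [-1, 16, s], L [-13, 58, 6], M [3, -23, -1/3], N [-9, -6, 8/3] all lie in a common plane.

2

The points are coplanar iff KL · (KM × KN) = 0.
Expanding, this is linear in s: (700)s + (-1400) = 0.
So s = 2.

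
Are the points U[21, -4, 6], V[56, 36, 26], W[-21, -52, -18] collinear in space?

Yes

UV = (35, 40, 20), UW = (-42, -48, -24).
UV × UW = (0, 0, 0).
The cross product vanishes, so the three points are collinear.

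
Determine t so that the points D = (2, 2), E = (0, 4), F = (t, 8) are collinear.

-4

The three points are collinear iff det[DE; DF] = 0.
This determinant is linear in t: (-2)t + (-8) = 0, so t = -4.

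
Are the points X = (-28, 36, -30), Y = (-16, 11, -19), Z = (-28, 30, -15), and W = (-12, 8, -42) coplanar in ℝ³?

No

A normal to the plane through X, Y, Z is n = XY × XZ = (-309, -180, -72).
The plane has equation n·P = 4332. For W: n·W = 5292.
5292 ≠ 4332, so W is off the plane.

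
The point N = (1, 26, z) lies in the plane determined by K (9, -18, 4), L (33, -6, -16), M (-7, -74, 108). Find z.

A normal to the plane is n = KL × KM = (128, -2176, -1152).
N lies in the plane iff n · KN = 0.
This gives (-1152)z + (-92160) = 0, so z = -80.

-80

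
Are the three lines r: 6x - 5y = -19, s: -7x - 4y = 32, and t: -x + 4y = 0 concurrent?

Intersecting r and s: solving the 2×2 system gives (x, y) = (-4, -1).
Substitute into t: (-1)(-4) + (4)(-1) = 0.
This equals 0, so (-4, -1) lies on all three lines and they are concurrent.

Yes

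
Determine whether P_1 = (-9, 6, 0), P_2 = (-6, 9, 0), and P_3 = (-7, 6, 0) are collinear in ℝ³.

No

P_1P_2 = (3, 3, 0), P_1P_3 = (2, 0, 0).
Comparing components 1 and 2: (3)(0) − (3)(2) = -6 ≠ 0, so P_1P_2 and P_1P_3 are not parallel and the points are not collinear.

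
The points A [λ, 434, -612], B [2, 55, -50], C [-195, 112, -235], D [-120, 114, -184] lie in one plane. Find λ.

Coplanarity ⇔ det[AB; AC; AD] = 0.
Expanding, this is linear in λ: (-3277)λ + (-1166612) = 0.
So λ = -356.

-356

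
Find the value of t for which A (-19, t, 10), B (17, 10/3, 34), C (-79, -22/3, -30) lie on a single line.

-2/3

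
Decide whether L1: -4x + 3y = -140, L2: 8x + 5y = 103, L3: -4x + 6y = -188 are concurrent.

No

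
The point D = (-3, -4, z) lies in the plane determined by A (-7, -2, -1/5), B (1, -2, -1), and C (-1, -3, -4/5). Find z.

A normal to the plane is n = AB × AC = (-4/5, 0, -8).
D lies in the plane iff n · AD = 0.
This gives (-8)z + (-24/5) = 0, so z = -3/5.

-3/5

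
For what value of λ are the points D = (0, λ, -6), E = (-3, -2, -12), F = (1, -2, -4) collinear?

-2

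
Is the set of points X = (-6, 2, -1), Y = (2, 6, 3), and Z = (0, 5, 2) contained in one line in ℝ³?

Yes

XY = (8, 4, 4), XZ = (6, 3, 3).
Each component of XZ is 3/4 times the corresponding component of XY, so XZ = 3/4·XY and the points are collinear.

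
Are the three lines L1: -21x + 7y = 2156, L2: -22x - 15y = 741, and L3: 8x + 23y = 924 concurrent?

No

Intersecting L1 and L2: solving the 2×2 system gives (x, y) = (-5361/67, 4553/67).
Substitute into L3: (8)(-5361/67) + (23)(4553/67) = 61831/67.
But L3 requires 924 ≠ 61831/67, so the three lines have no common point.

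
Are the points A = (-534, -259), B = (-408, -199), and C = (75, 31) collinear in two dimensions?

Yes

AB = (126, 60), AC = (609, 290).
det[AB; AC] = (126)(290) − (60)(609) = 0.
The determinant is zero, so the points are collinear.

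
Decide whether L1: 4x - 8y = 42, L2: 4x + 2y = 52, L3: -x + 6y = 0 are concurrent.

Intersecting L1 and L2: solving the 2×2 system gives (x, y) = (25/2, 1).
Substitute into L3: (-1)(25/2) + (6)(1) = -13/2.
But L3 requires 0 ≠ -13/2, so the three lines have no common point.

No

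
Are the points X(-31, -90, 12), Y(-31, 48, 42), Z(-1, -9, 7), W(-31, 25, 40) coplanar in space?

The four points are coplanar iff the 3×3 determinant with rows XY, XZ, XW is zero.
Rows: (0, 138, 30), (30, 81, -5), (0, 115, 28).
Expanding along the first row: (0)(2843) − (138)(840) + (30)(3450) = -12420.
Nonzero ⇒ not coplanar.

No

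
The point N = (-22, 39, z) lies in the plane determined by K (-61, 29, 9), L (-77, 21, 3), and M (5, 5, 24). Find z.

The plane through K, L, M has equation −264x − 156y + 912z = 19788.
Substituting N: (912)z + (-276) = 19788, so z = 22.

22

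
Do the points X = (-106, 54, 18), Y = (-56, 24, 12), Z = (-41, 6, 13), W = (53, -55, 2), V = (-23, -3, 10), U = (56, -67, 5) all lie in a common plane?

No

The plane through X, Y, Z has normal n = XY × XZ = (-138, -140, -450) and equation n·P = -1032.
Checking the remaining points: n·W = -514, n·V = -906, n·U = -598.
Since n·W = -514 ≠ -1032, W is off the plane and the points are not all coplanar.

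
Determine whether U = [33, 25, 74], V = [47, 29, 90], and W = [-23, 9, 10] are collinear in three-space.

Yes

UV = (14, 4, 16), UW = (-56, -16, -64).
Each component of UW is -4 times the corresponding component of UV, so UW = -4·UV and the points are collinear.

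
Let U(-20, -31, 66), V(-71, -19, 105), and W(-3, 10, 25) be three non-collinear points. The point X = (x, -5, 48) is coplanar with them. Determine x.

-18

Coplanarity requires UV · (UW × UX) = 0.
UV = (-51, 12, 39), UW = (17, 41, -41); the triple product is linear in x with coefficient -2091 and constant term -37638.
Setting it to zero: x = -18.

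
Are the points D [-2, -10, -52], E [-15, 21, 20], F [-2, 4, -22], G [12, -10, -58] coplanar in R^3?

Yes

With D as base: DE = (-13, 31, 72), DF = (0, 14, 30), DG = (14, 0, -6).
DF × DG = (-84, 420, -196).
DE · (DF × DG) = 0.
The scalar triple product vanishes, so the four points are coplanar.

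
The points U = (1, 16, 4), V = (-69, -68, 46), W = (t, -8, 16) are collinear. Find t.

Collinearity requires UV × UW = 0; each component is linear in t.
The y-component gives (42)t + (798) = 0, so t = -19.
The remaining components then also vanish.

-19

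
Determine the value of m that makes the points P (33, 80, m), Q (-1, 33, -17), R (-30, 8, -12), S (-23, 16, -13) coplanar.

-21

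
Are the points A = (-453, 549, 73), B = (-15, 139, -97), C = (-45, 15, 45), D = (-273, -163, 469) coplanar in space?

With A as base: AB = (438, -410, -170), AC = (408, -534, -28), AD = (180, -712, 396).
AC × AD = (-231400, -166608, -194376).
AB · (AC × AD) = 0.
The scalar triple product vanishes, so the four points are coplanar.

Yes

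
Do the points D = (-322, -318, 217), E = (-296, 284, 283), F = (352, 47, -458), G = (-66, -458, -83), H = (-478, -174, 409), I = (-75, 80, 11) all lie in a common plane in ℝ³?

Yes

The plane through D, E, F has normal n = DE × DF = (-430440, 62034, -396258) and equation n·P = 32886882.
Checking the remaining points: n·G = 32886882, n·H = 32886882, n·I = 32886882.
All equal 32886882, so all 6 points lie in one plane.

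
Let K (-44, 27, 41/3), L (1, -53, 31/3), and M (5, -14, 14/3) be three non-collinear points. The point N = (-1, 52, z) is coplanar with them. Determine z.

-4/3

Coplanarity requires KL · (KM × KN) = 0.
KL = (45, -80, -10/3), KM = (49, -41, -9); the triple product is linear in z with coefficient 2075 and constant term 8300/3.
Setting it to zero: z = -4/3.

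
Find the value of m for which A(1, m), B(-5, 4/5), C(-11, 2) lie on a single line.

-2/5

Collinearity: (A − B) must be parallel to (C − B) = (-6, 6/5).
Cross-multiplying the components: (m − 4/5)·(-6) = (6)·(6/5).
Solving gives m = -2/5.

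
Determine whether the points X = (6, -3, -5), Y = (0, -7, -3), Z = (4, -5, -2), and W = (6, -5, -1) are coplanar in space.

No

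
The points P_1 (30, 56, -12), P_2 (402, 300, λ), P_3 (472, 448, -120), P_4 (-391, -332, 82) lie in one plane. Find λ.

Normal to plane P_1P_3P_4: n = (-5056, 3920, -6464); plane equation n·P = 145408.
Requiring n·P_2 = 145408: (-6464)λ + (-856512) = 145408.
So λ = -155.

-155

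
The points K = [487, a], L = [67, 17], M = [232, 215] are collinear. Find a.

521

Collinearity: (K − L) must be parallel to (M − L) = (165, 198).
Cross-multiplying the components: (a − 17)·(165) = (420)·(198).
Solving gives a = 521.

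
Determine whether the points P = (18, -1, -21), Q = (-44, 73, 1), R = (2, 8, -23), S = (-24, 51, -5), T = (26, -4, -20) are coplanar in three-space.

No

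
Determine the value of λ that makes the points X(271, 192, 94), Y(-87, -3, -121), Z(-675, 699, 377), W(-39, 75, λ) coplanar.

The points are coplanar iff XY · (XZ × XW) = 0.
Expanding, this is linear in λ: (-365976)λ + (-17932824) = 0.
So λ = -49.

-49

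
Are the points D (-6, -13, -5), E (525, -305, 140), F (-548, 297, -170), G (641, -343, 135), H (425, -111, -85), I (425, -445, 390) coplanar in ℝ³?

Yes

The plane through D, E, F has normal n = DE × DF = (3230, 9025, 6346) and equation n·P = -168435.
Checking the remaining points: n·G = -168435, n·H = -168435, n·I = -168435.
All equal -168435, so all 6 points lie in one plane.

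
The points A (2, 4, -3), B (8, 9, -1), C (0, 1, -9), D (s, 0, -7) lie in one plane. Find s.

Normal to plane ABC: n = (-24, 32, -8); plane equation n·P = 104.
Requiring n·D = 104: (-24)s + (56) = 104.
So s = -2.

-2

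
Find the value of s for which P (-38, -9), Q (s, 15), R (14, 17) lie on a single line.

10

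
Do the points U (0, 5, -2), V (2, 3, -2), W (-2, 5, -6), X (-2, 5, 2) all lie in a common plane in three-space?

The four points are coplanar iff the 3×3 determinant with rows UV, UW, UX is zero.
Rows: (2, -2, 0), (-2, 0, -4), (-2, 0, 4).
Expanding along the first row: (2)(0) − (-2)(-16) + (0)(0) = -32.
Nonzero ⇒ not coplanar.

No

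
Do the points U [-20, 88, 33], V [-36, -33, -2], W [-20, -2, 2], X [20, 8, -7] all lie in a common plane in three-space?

No

With U as base: UV = (-16, -121, -35), UW = (0, -90, -31), UX = (40, -80, -40).
UW × UX = (1120, -1240, 3600).
UV · (UW × UX) = 6120.
Since 6120 ≠ 0, the four points are not coplanar.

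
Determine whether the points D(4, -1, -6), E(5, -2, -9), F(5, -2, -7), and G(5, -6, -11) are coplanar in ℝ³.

With D as base: DE = (1, -1, -3), DF = (1, -1, -1), DG = (1, -5, -5).
DF × DG = (0, 4, -4).
DE · (DF × DG) = 8.
Since 8 ≠ 0, the four points are not coplanar.

No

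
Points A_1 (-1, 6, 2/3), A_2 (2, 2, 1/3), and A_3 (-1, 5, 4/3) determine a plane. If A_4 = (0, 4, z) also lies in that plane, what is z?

1

Coplanarity requires A_1A_2 · (A_1A_3 × A_1A_4) = 0.
A_1A_2 = (3, -4, -1/3), A_1A_3 = (0, -1, 2/3); the triple product is linear in z with coefficient -3 and constant term 3.
Setting it to zero: z = 1.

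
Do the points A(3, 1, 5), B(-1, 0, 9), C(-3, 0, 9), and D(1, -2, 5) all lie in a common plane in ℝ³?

No

With A as base: AB = (-4, -1, 4), AC = (-6, -1, 4), AD = (-2, -3, 0).
AC × AD = (12, -8, 16).
AB · (AC × AD) = 24.
Since 24 ≠ 0, the four points are not coplanar.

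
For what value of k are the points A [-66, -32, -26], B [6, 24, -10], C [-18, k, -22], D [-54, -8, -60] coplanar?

8

Coplanarity ⇔ det[AB; AC; AD] = 0.
Expanding, this is linear in k: (-2640)k + (21120) = 0.
So k = 8.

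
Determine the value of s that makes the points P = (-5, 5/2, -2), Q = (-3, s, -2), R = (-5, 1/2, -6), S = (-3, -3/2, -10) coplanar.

Coplanarity ⇔ det[PQ; PR; PS] = 0.
Expanding, this is linear in s: (-8)s + (20) = 0.
So s = 5/2.

5/2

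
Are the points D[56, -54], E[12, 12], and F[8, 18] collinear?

Yes

DE = (-44, 66), DF = (-48, 72).
Twice the signed area of △DEF is (-44)(72) − (66)(-48) = 0.
The triangle is degenerate (zero area), so the points are collinear.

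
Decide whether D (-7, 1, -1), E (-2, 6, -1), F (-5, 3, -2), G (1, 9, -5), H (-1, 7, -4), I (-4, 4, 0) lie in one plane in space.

Yes

The plane through D, E, F has normal n = DE × DF = (-5, 5, 0) and equation n·P = 40.
Checking the remaining points: n·G = 40, n·H = 40, n·I = 40.
All equal 40, so all 6 points lie in one plane.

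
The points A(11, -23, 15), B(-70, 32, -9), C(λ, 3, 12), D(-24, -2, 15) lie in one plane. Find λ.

Coplanarity ⇔ det[AB; AC; AD] = 0.
Expanding, this is linear in λ: (-504)λ + (-15624) = 0.
So λ = -31.

-31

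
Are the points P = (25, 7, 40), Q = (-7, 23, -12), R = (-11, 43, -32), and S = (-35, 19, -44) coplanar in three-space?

Yes

With P as base: PQ = (-32, 16, -52), PR = (-36, 36, -72), PS = (-60, 12, -84).
PR × PS = (-2160, 1296, 1728).
PQ · (PR × PS) = 0.
The scalar triple product vanishes, so the four points are coplanar.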